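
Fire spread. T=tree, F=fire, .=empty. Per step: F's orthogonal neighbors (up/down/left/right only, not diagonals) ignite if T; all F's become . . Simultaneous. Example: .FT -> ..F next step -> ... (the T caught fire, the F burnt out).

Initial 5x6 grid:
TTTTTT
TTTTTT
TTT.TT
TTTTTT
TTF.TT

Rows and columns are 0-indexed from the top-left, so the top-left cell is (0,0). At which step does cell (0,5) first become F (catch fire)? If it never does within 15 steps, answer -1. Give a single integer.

Step 1: cell (0,5)='T' (+2 fires, +1 burnt)
Step 2: cell (0,5)='T' (+4 fires, +2 burnt)
Step 3: cell (0,5)='T' (+4 fires, +4 burnt)
Step 4: cell (0,5)='T' (+7 fires, +4 burnt)
Step 5: cell (0,5)='T' (+6 fires, +7 burnt)
Step 6: cell (0,5)='T' (+3 fires, +6 burnt)
Step 7: cell (0,5)='F' (+1 fires, +3 burnt)
  -> target ignites at step 7
Step 8: cell (0,5)='.' (+0 fires, +1 burnt)
  fire out at step 8

7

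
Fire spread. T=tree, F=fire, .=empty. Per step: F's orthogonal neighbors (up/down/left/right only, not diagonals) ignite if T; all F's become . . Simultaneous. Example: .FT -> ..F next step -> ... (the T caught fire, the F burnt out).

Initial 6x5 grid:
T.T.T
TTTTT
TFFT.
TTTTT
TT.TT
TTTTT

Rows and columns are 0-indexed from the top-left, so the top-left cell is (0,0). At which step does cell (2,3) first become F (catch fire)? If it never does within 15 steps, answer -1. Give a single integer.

Step 1: cell (2,3)='F' (+6 fires, +2 burnt)
  -> target ignites at step 1
Step 2: cell (2,3)='.' (+6 fires, +6 burnt)
Step 3: cell (2,3)='.' (+6 fires, +6 burnt)
Step 4: cell (2,3)='.' (+5 fires, +6 burnt)
Step 5: cell (2,3)='.' (+1 fires, +5 burnt)
Step 6: cell (2,3)='.' (+0 fires, +1 burnt)
  fire out at step 6

1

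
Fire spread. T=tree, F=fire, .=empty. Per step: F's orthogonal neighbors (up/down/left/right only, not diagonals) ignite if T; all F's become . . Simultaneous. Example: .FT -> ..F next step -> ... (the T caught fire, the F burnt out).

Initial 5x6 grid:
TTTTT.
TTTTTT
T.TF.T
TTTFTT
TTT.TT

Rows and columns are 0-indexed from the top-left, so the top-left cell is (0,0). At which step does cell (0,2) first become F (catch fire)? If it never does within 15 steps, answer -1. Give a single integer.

Step 1: cell (0,2)='T' (+4 fires, +2 burnt)
Step 2: cell (0,2)='T' (+7 fires, +4 burnt)
Step 3: cell (0,2)='F' (+8 fires, +7 burnt)
  -> target ignites at step 3
Step 4: cell (0,2)='.' (+4 fires, +8 burnt)
Step 5: cell (0,2)='.' (+1 fires, +4 burnt)
Step 6: cell (0,2)='.' (+0 fires, +1 burnt)
  fire out at step 6

3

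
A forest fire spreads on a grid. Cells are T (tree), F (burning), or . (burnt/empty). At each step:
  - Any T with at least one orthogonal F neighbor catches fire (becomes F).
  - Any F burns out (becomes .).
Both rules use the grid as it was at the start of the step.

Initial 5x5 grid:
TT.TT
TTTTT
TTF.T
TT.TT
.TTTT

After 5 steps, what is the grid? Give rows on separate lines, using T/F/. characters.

Step 1: 2 trees catch fire, 1 burn out
  TT.TT
  TTFTT
  TF..T
  TT.TT
  .TTTT
Step 2: 4 trees catch fire, 2 burn out
  TT.TT
  TF.FT
  F...T
  TF.TT
  .TTTT
Step 3: 6 trees catch fire, 4 burn out
  TF.FT
  F...F
  ....T
  F..TT
  .FTTT
Step 4: 4 trees catch fire, 6 burn out
  F...F
  .....
  ....F
  ...TT
  ..FTT
Step 5: 2 trees catch fire, 4 burn out
  .....
  .....
  .....
  ...TF
  ...FT

.....
.....
.....
...TF
...FT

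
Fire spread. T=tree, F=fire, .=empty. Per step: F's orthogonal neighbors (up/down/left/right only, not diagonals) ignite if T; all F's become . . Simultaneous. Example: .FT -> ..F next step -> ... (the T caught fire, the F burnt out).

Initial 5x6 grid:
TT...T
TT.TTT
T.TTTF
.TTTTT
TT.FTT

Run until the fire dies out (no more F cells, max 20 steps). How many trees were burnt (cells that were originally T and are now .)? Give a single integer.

Answer: 16

Derivation:
Step 1: +5 fires, +2 burnt (F count now 5)
Step 2: +6 fires, +5 burnt (F count now 6)
Step 3: +3 fires, +6 burnt (F count now 3)
Step 4: +1 fires, +3 burnt (F count now 1)
Step 5: +1 fires, +1 burnt (F count now 1)
Step 6: +0 fires, +1 burnt (F count now 0)
Fire out after step 6
Initially T: 21, now '.': 25
Total burnt (originally-T cells now '.'): 16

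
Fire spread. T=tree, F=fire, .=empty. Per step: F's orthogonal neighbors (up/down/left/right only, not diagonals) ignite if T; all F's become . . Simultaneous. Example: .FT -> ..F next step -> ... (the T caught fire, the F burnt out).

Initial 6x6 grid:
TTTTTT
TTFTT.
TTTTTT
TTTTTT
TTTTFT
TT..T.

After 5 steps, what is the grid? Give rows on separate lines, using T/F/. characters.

Step 1: 8 trees catch fire, 2 burn out
  TTFTTT
  TF.FT.
  TTFTTT
  TTTTFT
  TTTF.F
  TT..F.
Step 2: 11 trees catch fire, 8 burn out
  TF.FTT
  F...F.
  TF.FFT
  TTFF.F
  TTF...
  TT....
Step 3: 6 trees catch fire, 11 burn out
  F...FT
  ......
  F....F
  TF....
  TF....
  TT....
Step 4: 4 trees catch fire, 6 burn out
  .....F
  ......
  ......
  F.....
  F.....
  TF....
Step 5: 1 trees catch fire, 4 burn out
  ......
  ......
  ......
  ......
  ......
  F.....

......
......
......
......
......
F.....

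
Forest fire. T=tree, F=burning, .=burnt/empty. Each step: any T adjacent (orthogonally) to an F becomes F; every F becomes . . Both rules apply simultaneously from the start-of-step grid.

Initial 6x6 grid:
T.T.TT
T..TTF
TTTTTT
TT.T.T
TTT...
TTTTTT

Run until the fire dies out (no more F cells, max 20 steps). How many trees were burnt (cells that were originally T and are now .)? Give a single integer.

Answer: 25

Derivation:
Step 1: +3 fires, +1 burnt (F count now 3)
Step 2: +4 fires, +3 burnt (F count now 4)
Step 3: +1 fires, +4 burnt (F count now 1)
Step 4: +2 fires, +1 burnt (F count now 2)
Step 5: +1 fires, +2 burnt (F count now 1)
Step 6: +2 fires, +1 burnt (F count now 2)
Step 7: +3 fires, +2 burnt (F count now 3)
Step 8: +4 fires, +3 burnt (F count now 4)
Step 9: +2 fires, +4 burnt (F count now 2)
Step 10: +1 fires, +2 burnt (F count now 1)
Step 11: +1 fires, +1 burnt (F count now 1)
Step 12: +1 fires, +1 burnt (F count now 1)
Step 13: +0 fires, +1 burnt (F count now 0)
Fire out after step 13
Initially T: 26, now '.': 35
Total burnt (originally-T cells now '.'): 25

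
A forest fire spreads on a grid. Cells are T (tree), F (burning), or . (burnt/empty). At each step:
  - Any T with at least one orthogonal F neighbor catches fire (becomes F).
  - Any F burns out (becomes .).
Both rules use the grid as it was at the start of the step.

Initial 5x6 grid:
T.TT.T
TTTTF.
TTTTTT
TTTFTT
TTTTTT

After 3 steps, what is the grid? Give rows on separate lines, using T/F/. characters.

Step 1: 6 trees catch fire, 2 burn out
  T.TT.T
  TTTF..
  TTTFFT
  TTF.FT
  TTTFTT
Step 2: 8 trees catch fire, 6 burn out
  T.TF.T
  TTF...
  TTF..F
  TF...F
  TTF.FT
Step 3: 6 trees catch fire, 8 burn out
  T.F..T
  TF....
  TF....
  F.....
  TF...F

T.F..T
TF....
TF....
F.....
TF...F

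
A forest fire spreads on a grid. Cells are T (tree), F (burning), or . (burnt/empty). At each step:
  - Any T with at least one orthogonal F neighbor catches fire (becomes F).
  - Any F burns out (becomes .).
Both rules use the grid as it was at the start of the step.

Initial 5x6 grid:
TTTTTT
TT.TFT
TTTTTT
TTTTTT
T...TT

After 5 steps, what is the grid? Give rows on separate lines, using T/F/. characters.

Step 1: 4 trees catch fire, 1 burn out
  TTTTFT
  TT.F.F
  TTTTFT
  TTTTTT
  T...TT
Step 2: 5 trees catch fire, 4 burn out
  TTTF.F
  TT....
  TTTF.F
  TTTTFT
  T...TT
Step 3: 5 trees catch fire, 5 burn out
  TTF...
  TT....
  TTF...
  TTTF.F
  T...FT
Step 4: 4 trees catch fire, 5 burn out
  TF....
  TT....
  TF....
  TTF...
  T....F
Step 5: 4 trees catch fire, 4 burn out
  F.....
  TF....
  F.....
  TF....
  T.....

F.....
TF....
F.....
TF....
T.....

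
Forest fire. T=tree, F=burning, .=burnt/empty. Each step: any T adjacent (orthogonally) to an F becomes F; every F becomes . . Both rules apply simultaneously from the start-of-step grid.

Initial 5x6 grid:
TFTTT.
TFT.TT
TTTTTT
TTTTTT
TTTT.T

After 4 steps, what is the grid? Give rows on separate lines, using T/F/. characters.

Step 1: 5 trees catch fire, 2 burn out
  F.FTT.
  F.F.TT
  TFTTTT
  TTTTTT
  TTTT.T
Step 2: 4 trees catch fire, 5 burn out
  ...FT.
  ....TT
  F.FTTT
  TFTTTT
  TTTT.T
Step 3: 5 trees catch fire, 4 burn out
  ....F.
  ....TT
  ...FTT
  F.FTTT
  TFTT.T
Step 4: 5 trees catch fire, 5 burn out
  ......
  ....FT
  ....FT
  ...FTT
  F.FT.T

......
....FT
....FT
...FTT
F.FT.T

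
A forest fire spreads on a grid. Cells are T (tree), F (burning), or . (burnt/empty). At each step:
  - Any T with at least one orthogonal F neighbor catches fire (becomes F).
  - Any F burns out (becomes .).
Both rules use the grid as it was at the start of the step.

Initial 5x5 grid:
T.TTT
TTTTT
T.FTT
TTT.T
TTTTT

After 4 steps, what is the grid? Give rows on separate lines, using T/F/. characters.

Step 1: 3 trees catch fire, 1 burn out
  T.TTT
  TTFTT
  T..FT
  TTF.T
  TTTTT
Step 2: 6 trees catch fire, 3 burn out
  T.FTT
  TF.FT
  T...F
  TF..T
  TTFTT
Step 3: 7 trees catch fire, 6 burn out
  T..FT
  F...F
  T....
  F...F
  TF.FT
Step 4: 5 trees catch fire, 7 burn out
  F...F
  .....
  F....
  .....
  F...F

F...F
.....
F....
.....
F...F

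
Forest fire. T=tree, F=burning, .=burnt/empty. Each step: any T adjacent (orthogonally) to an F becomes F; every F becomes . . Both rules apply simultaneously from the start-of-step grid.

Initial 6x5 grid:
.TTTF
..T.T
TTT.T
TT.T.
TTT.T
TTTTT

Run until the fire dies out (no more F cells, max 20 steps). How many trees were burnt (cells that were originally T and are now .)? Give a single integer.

Step 1: +2 fires, +1 burnt (F count now 2)
Step 2: +2 fires, +2 burnt (F count now 2)
Step 3: +2 fires, +2 burnt (F count now 2)
Step 4: +1 fires, +2 burnt (F count now 1)
Step 5: +1 fires, +1 burnt (F count now 1)
Step 6: +2 fires, +1 burnt (F count now 2)
Step 7: +2 fires, +2 burnt (F count now 2)
Step 8: +3 fires, +2 burnt (F count now 3)
Step 9: +2 fires, +3 burnt (F count now 2)
Step 10: +1 fires, +2 burnt (F count now 1)
Step 11: +1 fires, +1 burnt (F count now 1)
Step 12: +1 fires, +1 burnt (F count now 1)
Step 13: +0 fires, +1 burnt (F count now 0)
Fire out after step 13
Initially T: 21, now '.': 29
Total burnt (originally-T cells now '.'): 20

Answer: 20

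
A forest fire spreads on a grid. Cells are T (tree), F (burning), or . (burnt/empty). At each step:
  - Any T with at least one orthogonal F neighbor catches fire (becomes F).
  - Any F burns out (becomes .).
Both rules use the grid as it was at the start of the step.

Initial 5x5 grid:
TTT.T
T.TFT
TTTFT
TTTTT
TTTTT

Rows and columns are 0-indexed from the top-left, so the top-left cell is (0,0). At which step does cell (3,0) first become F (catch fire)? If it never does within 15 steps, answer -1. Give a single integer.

Step 1: cell (3,0)='T' (+5 fires, +2 burnt)
Step 2: cell (3,0)='T' (+6 fires, +5 burnt)
Step 3: cell (3,0)='T' (+5 fires, +6 burnt)
Step 4: cell (3,0)='F' (+4 fires, +5 burnt)
  -> target ignites at step 4
Step 5: cell (3,0)='.' (+1 fires, +4 burnt)
Step 6: cell (3,0)='.' (+0 fires, +1 burnt)
  fire out at step 6

4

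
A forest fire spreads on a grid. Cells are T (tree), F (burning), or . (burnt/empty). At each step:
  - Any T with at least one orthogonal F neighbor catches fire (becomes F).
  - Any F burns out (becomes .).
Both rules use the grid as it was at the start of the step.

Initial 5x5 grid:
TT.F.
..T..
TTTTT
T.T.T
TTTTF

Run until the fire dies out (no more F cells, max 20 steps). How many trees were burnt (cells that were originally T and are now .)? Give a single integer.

Answer: 13

Derivation:
Step 1: +2 fires, +2 burnt (F count now 2)
Step 2: +2 fires, +2 burnt (F count now 2)
Step 3: +3 fires, +2 burnt (F count now 3)
Step 4: +2 fires, +3 burnt (F count now 2)
Step 5: +3 fires, +2 burnt (F count now 3)
Step 6: +1 fires, +3 burnt (F count now 1)
Step 7: +0 fires, +1 burnt (F count now 0)
Fire out after step 7
Initially T: 15, now '.': 23
Total burnt (originally-T cells now '.'): 13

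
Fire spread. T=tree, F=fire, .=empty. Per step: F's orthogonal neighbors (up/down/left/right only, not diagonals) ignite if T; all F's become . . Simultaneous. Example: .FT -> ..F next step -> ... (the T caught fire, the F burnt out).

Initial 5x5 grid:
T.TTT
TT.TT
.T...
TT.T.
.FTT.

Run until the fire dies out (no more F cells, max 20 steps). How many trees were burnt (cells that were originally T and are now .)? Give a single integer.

Step 1: +2 fires, +1 burnt (F count now 2)
Step 2: +3 fires, +2 burnt (F count now 3)
Step 3: +2 fires, +3 burnt (F count now 2)
Step 4: +1 fires, +2 burnt (F count now 1)
Step 5: +1 fires, +1 burnt (F count now 1)
Step 6: +0 fires, +1 burnt (F count now 0)
Fire out after step 6
Initially T: 14, now '.': 20
Total burnt (originally-T cells now '.'): 9

Answer: 9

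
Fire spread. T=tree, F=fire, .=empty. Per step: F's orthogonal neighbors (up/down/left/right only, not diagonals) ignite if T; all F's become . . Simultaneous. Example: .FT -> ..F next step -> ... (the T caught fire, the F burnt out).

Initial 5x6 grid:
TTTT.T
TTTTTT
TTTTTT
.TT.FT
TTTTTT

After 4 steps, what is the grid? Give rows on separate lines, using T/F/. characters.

Step 1: 3 trees catch fire, 1 burn out
  TTTT.T
  TTTTTT
  TTTTFT
  .TT..F
  TTTTFT
Step 2: 5 trees catch fire, 3 burn out
  TTTT.T
  TTTTFT
  TTTF.F
  .TT...
  TTTF.F
Step 3: 4 trees catch fire, 5 burn out
  TTTT.T
  TTTF.F
  TTF...
  .TT...
  TTF...
Step 4: 6 trees catch fire, 4 burn out
  TTTF.F
  TTF...
  TF....
  .TF...
  TF....

TTTF.F
TTF...
TF....
.TF...
TF....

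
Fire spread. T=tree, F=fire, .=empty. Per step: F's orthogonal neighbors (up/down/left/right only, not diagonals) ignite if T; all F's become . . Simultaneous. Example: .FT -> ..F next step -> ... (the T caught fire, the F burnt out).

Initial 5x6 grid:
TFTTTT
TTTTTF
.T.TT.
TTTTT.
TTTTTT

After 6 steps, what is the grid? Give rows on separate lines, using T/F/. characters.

Step 1: 5 trees catch fire, 2 burn out
  F.FTTF
  TFTTF.
  .T.TT.
  TTTTT.
  TTTTTT
Step 2: 7 trees catch fire, 5 burn out
  ...FF.
  F.FF..
  .F.TF.
  TTTTT.
  TTTTTT
Step 3: 3 trees catch fire, 7 burn out
  ......
  ......
  ...F..
  TFTTF.
  TTTTTT
Step 4: 5 trees catch fire, 3 burn out
  ......
  ......
  ......
  F.FF..
  TFTTFT
Step 5: 4 trees catch fire, 5 burn out
  ......
  ......
  ......
  ......
  F.FF.F
Step 6: 0 trees catch fire, 4 burn out
  ......
  ......
  ......
  ......
  ......

......
......
......
......
......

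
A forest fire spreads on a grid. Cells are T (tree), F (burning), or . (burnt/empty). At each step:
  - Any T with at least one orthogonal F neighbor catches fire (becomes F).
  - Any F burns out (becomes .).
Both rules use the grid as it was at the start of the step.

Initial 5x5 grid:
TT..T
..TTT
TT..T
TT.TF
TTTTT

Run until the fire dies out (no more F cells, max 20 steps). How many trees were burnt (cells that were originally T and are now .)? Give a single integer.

Step 1: +3 fires, +1 burnt (F count now 3)
Step 2: +2 fires, +3 burnt (F count now 2)
Step 3: +3 fires, +2 burnt (F count now 3)
Step 4: +2 fires, +3 burnt (F count now 2)
Step 5: +2 fires, +2 burnt (F count now 2)
Step 6: +2 fires, +2 burnt (F count now 2)
Step 7: +1 fires, +2 burnt (F count now 1)
Step 8: +0 fires, +1 burnt (F count now 0)
Fire out after step 8
Initially T: 17, now '.': 23
Total burnt (originally-T cells now '.'): 15

Answer: 15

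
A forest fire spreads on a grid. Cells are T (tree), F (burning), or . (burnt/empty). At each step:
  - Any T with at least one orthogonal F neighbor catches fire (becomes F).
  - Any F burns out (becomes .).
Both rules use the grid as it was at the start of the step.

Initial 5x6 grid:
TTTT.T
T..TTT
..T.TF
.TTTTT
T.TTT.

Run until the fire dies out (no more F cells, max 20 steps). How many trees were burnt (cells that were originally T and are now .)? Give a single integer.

Step 1: +3 fires, +1 burnt (F count now 3)
Step 2: +3 fires, +3 burnt (F count now 3)
Step 3: +3 fires, +3 burnt (F count now 3)
Step 4: +3 fires, +3 burnt (F count now 3)
Step 5: +4 fires, +3 burnt (F count now 4)
Step 6: +1 fires, +4 burnt (F count now 1)
Step 7: +1 fires, +1 burnt (F count now 1)
Step 8: +1 fires, +1 burnt (F count now 1)
Step 9: +0 fires, +1 burnt (F count now 0)
Fire out after step 9
Initially T: 20, now '.': 29
Total burnt (originally-T cells now '.'): 19

Answer: 19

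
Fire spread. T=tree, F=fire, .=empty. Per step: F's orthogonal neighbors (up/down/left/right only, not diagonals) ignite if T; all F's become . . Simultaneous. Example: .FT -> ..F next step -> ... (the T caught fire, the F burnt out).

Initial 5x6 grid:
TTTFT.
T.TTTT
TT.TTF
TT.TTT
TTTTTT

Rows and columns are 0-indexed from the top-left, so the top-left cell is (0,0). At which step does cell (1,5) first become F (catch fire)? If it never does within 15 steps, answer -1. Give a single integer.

Step 1: cell (1,5)='F' (+6 fires, +2 burnt)
  -> target ignites at step 1
Step 2: cell (1,5)='.' (+6 fires, +6 burnt)
Step 3: cell (1,5)='.' (+3 fires, +6 burnt)
Step 4: cell (1,5)='.' (+2 fires, +3 burnt)
Step 5: cell (1,5)='.' (+2 fires, +2 burnt)
Step 6: cell (1,5)='.' (+3 fires, +2 burnt)
Step 7: cell (1,5)='.' (+2 fires, +3 burnt)
Step 8: cell (1,5)='.' (+0 fires, +2 burnt)
  fire out at step 8

1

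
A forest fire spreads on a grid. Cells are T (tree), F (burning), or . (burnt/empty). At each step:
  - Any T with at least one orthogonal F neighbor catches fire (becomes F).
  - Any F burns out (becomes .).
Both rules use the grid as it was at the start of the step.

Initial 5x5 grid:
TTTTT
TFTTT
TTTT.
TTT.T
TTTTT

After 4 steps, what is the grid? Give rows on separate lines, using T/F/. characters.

Step 1: 4 trees catch fire, 1 burn out
  TFTTT
  F.FTT
  TFTT.
  TTT.T
  TTTTT
Step 2: 6 trees catch fire, 4 burn out
  F.FTT
  ...FT
  F.FT.
  TFT.T
  TTTTT
Step 3: 6 trees catch fire, 6 burn out
  ...FT
  ....F
  ...F.
  F.F.T
  TFTTT
Step 4: 3 trees catch fire, 6 burn out
  ....F
  .....
  .....
  ....T
  F.FTT

....F
.....
.....
....T
F.FTT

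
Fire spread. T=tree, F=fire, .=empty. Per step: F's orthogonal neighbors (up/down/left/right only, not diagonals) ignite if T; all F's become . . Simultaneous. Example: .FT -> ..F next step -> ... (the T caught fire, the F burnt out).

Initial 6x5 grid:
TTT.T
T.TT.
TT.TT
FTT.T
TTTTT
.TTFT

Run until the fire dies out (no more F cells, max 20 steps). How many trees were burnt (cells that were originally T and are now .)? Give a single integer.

Answer: 21

Derivation:
Step 1: +6 fires, +2 burnt (F count now 6)
Step 2: +7 fires, +6 burnt (F count now 7)
Step 3: +2 fires, +7 burnt (F count now 2)
Step 4: +2 fires, +2 burnt (F count now 2)
Step 5: +2 fires, +2 burnt (F count now 2)
Step 6: +2 fires, +2 burnt (F count now 2)
Step 7: +0 fires, +2 burnt (F count now 0)
Fire out after step 7
Initially T: 22, now '.': 29
Total burnt (originally-T cells now '.'): 21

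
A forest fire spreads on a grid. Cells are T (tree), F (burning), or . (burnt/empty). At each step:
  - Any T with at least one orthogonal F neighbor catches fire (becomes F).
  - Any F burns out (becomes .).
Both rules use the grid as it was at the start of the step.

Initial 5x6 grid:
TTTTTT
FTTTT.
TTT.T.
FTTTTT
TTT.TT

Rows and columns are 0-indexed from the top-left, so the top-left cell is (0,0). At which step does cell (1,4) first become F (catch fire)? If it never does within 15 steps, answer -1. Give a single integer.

Step 1: cell (1,4)='T' (+5 fires, +2 burnt)
Step 2: cell (1,4)='T' (+5 fires, +5 burnt)
Step 3: cell (1,4)='T' (+5 fires, +5 burnt)
Step 4: cell (1,4)='F' (+3 fires, +5 burnt)
  -> target ignites at step 4
Step 5: cell (1,4)='.' (+4 fires, +3 burnt)
Step 6: cell (1,4)='.' (+2 fires, +4 burnt)
Step 7: cell (1,4)='.' (+0 fires, +2 burnt)
  fire out at step 7

4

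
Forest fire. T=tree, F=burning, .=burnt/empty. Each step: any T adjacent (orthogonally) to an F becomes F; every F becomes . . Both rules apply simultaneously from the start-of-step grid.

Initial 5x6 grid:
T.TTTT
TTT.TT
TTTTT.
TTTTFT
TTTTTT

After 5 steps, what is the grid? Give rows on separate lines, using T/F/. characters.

Step 1: 4 trees catch fire, 1 burn out
  T.TTTT
  TTT.TT
  TTTTF.
  TTTF.F
  TTTTFT
Step 2: 5 trees catch fire, 4 burn out
  T.TTTT
  TTT.FT
  TTTF..
  TTF...
  TTTF.F
Step 3: 5 trees catch fire, 5 burn out
  T.TTFT
  TTT..F
  TTF...
  TF....
  TTF...
Step 4: 6 trees catch fire, 5 burn out
  T.TF.F
  TTF...
  TF....
  F.....
  TF....
Step 5: 4 trees catch fire, 6 burn out
  T.F...
  TF....
  F.....
  ......
  F.....

T.F...
TF....
F.....
......
F.....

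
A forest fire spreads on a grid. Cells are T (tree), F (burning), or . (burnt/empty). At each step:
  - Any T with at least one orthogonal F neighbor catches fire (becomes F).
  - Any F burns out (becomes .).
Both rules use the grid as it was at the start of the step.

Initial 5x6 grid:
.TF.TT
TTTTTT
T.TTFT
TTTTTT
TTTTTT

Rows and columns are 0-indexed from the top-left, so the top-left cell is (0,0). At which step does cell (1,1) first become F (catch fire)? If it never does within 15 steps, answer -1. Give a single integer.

Step 1: cell (1,1)='T' (+6 fires, +2 burnt)
Step 2: cell (1,1)='F' (+8 fires, +6 burnt)
  -> target ignites at step 2
Step 3: cell (1,1)='.' (+5 fires, +8 burnt)
Step 4: cell (1,1)='.' (+3 fires, +5 burnt)
Step 5: cell (1,1)='.' (+2 fires, +3 burnt)
Step 6: cell (1,1)='.' (+1 fires, +2 burnt)
Step 7: cell (1,1)='.' (+0 fires, +1 burnt)
  fire out at step 7

2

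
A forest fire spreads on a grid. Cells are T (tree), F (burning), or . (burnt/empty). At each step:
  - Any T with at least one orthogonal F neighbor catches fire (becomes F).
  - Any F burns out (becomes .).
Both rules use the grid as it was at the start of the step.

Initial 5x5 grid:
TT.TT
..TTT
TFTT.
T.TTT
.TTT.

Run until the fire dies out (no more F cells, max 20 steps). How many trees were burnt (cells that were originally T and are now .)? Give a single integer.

Step 1: +2 fires, +1 burnt (F count now 2)
Step 2: +4 fires, +2 burnt (F count now 4)
Step 3: +3 fires, +4 burnt (F count now 3)
Step 4: +5 fires, +3 burnt (F count now 5)
Step 5: +1 fires, +5 burnt (F count now 1)
Step 6: +0 fires, +1 burnt (F count now 0)
Fire out after step 6
Initially T: 17, now '.': 23
Total burnt (originally-T cells now '.'): 15

Answer: 15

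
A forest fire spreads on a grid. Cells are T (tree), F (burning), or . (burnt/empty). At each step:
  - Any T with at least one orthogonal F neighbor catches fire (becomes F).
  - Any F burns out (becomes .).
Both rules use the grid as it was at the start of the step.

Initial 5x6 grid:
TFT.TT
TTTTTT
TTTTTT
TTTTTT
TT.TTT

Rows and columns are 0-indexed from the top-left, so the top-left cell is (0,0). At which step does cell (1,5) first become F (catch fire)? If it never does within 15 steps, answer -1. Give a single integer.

Step 1: cell (1,5)='T' (+3 fires, +1 burnt)
Step 2: cell (1,5)='T' (+3 fires, +3 burnt)
Step 3: cell (1,5)='T' (+4 fires, +3 burnt)
Step 4: cell (1,5)='T' (+5 fires, +4 burnt)
Step 5: cell (1,5)='F' (+5 fires, +5 burnt)
  -> target ignites at step 5
Step 6: cell (1,5)='.' (+4 fires, +5 burnt)
Step 7: cell (1,5)='.' (+2 fires, +4 burnt)
Step 8: cell (1,5)='.' (+1 fires, +2 burnt)
Step 9: cell (1,5)='.' (+0 fires, +1 burnt)
  fire out at step 9

5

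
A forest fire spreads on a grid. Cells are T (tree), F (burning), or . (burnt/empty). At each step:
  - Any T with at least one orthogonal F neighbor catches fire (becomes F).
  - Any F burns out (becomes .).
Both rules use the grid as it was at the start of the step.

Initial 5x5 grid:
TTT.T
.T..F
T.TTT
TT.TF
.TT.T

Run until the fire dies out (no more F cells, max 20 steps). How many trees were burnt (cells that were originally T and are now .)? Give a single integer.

Step 1: +4 fires, +2 burnt (F count now 4)
Step 2: +1 fires, +4 burnt (F count now 1)
Step 3: +1 fires, +1 burnt (F count now 1)
Step 4: +0 fires, +1 burnt (F count now 0)
Fire out after step 4
Initially T: 15, now '.': 16
Total burnt (originally-T cells now '.'): 6

Answer: 6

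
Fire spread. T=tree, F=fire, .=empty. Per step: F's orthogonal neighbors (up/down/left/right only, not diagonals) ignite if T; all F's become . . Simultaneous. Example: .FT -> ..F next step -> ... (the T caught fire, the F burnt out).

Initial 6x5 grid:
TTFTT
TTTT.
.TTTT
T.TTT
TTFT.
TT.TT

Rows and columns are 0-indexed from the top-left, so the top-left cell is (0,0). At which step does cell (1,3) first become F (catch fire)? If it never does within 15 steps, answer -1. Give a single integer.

Step 1: cell (1,3)='T' (+6 fires, +2 burnt)
Step 2: cell (1,3)='F' (+9 fires, +6 burnt)
  -> target ignites at step 2
Step 3: cell (1,3)='.' (+7 fires, +9 burnt)
Step 4: cell (1,3)='.' (+1 fires, +7 burnt)
Step 5: cell (1,3)='.' (+0 fires, +1 burnt)
  fire out at step 5

2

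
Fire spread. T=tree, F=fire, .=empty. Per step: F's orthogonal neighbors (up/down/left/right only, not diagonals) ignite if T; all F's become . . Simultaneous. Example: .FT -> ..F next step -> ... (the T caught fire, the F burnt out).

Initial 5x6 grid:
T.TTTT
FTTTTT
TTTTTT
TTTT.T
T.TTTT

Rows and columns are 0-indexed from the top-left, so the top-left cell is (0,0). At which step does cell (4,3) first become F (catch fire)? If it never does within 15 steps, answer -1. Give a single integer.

Step 1: cell (4,3)='T' (+3 fires, +1 burnt)
Step 2: cell (4,3)='T' (+3 fires, +3 burnt)
Step 3: cell (4,3)='T' (+5 fires, +3 burnt)
Step 4: cell (4,3)='T' (+4 fires, +5 burnt)
Step 5: cell (4,3)='T' (+5 fires, +4 burnt)
Step 6: cell (4,3)='F' (+3 fires, +5 burnt)
  -> target ignites at step 6
Step 7: cell (4,3)='.' (+2 fires, +3 burnt)
Step 8: cell (4,3)='.' (+1 fires, +2 burnt)
Step 9: cell (4,3)='.' (+0 fires, +1 burnt)
  fire out at step 9

6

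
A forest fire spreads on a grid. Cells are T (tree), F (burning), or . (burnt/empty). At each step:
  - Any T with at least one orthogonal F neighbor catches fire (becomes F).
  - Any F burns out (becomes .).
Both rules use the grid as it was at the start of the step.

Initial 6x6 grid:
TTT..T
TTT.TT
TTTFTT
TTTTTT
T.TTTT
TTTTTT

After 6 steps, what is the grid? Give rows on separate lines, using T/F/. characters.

Step 1: 3 trees catch fire, 1 burn out
  TTT..T
  TTT.TT
  TTF.FT
  TTTFTT
  T.TTTT
  TTTTTT
Step 2: 7 trees catch fire, 3 burn out
  TTT..T
  TTF.FT
  TF...F
  TTF.FT
  T.TFTT
  TTTTTT
Step 3: 9 trees catch fire, 7 burn out
  TTF..T
  TF...F
  F.....
  TF...F
  T.F.FT
  TTTFTT
Step 4: 7 trees catch fire, 9 burn out
  TF...F
  F.....
  ......
  F.....
  T....F
  TTF.FT
Step 5: 4 trees catch fire, 7 burn out
  F.....
  ......
  ......
  ......
  F.....
  TF...F
Step 6: 1 trees catch fire, 4 burn out
  ......
  ......
  ......
  ......
  ......
  F.....

......
......
......
......
......
F.....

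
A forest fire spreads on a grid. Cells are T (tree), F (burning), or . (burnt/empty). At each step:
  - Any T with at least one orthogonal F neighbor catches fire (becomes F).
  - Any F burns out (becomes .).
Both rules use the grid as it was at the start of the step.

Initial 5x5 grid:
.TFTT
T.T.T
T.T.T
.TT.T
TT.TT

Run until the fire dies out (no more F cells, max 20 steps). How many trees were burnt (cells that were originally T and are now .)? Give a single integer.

Answer: 14

Derivation:
Step 1: +3 fires, +1 burnt (F count now 3)
Step 2: +2 fires, +3 burnt (F count now 2)
Step 3: +2 fires, +2 burnt (F count now 2)
Step 4: +2 fires, +2 burnt (F count now 2)
Step 5: +2 fires, +2 burnt (F count now 2)
Step 6: +2 fires, +2 burnt (F count now 2)
Step 7: +1 fires, +2 burnt (F count now 1)
Step 8: +0 fires, +1 burnt (F count now 0)
Fire out after step 8
Initially T: 16, now '.': 23
Total burnt (originally-T cells now '.'): 14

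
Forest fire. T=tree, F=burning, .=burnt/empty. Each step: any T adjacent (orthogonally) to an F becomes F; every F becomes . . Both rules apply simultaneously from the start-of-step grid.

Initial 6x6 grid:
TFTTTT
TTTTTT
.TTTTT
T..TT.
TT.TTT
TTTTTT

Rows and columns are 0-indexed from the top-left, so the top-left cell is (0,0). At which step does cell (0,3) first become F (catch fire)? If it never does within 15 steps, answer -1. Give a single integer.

Step 1: cell (0,3)='T' (+3 fires, +1 burnt)
Step 2: cell (0,3)='F' (+4 fires, +3 burnt)
  -> target ignites at step 2
Step 3: cell (0,3)='.' (+3 fires, +4 burnt)
Step 4: cell (0,3)='.' (+3 fires, +3 burnt)
Step 5: cell (0,3)='.' (+3 fires, +3 burnt)
Step 6: cell (0,3)='.' (+3 fires, +3 burnt)
Step 7: cell (0,3)='.' (+2 fires, +3 burnt)
Step 8: cell (0,3)='.' (+3 fires, +2 burnt)
Step 9: cell (0,3)='.' (+2 fires, +3 burnt)
Step 10: cell (0,3)='.' (+2 fires, +2 burnt)
Step 11: cell (0,3)='.' (+1 fires, +2 burnt)
Step 12: cell (0,3)='.' (+1 fires, +1 burnt)
Step 13: cell (0,3)='.' (+0 fires, +1 burnt)
  fire out at step 13

2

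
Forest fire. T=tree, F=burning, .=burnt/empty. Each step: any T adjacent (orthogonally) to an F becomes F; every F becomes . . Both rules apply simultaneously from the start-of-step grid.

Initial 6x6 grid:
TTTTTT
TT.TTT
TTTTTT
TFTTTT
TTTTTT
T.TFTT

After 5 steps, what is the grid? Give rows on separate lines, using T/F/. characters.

Step 1: 7 trees catch fire, 2 burn out
  TTTTTT
  TT.TTT
  TFTTTT
  F.FTTT
  TFTFTT
  T.F.FT
Step 2: 8 trees catch fire, 7 burn out
  TTTTTT
  TF.TTT
  F.FTTT
  ...FTT
  F.F.FT
  T....F
Step 3: 6 trees catch fire, 8 burn out
  TFTTTT
  F..TTT
  ...FTT
  ....FT
  .....F
  F.....
Step 4: 5 trees catch fire, 6 burn out
  F.FTTT
  ...FTT
  ....FT
  .....F
  ......
  ......
Step 5: 3 trees catch fire, 5 burn out
  ...FTT
  ....FT
  .....F
  ......
  ......
  ......

...FTT
....FT
.....F
......
......
......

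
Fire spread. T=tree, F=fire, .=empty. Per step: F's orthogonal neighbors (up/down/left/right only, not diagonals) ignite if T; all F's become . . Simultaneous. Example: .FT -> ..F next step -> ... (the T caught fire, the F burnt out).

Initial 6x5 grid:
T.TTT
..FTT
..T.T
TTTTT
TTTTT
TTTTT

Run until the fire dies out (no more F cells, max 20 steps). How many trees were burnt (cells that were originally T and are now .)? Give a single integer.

Answer: 22

Derivation:
Step 1: +3 fires, +1 burnt (F count now 3)
Step 2: +3 fires, +3 burnt (F count now 3)
Step 3: +5 fires, +3 burnt (F count now 5)
Step 4: +5 fires, +5 burnt (F count now 5)
Step 5: +4 fires, +5 burnt (F count now 4)
Step 6: +2 fires, +4 burnt (F count now 2)
Step 7: +0 fires, +2 burnt (F count now 0)
Fire out after step 7
Initially T: 23, now '.': 29
Total burnt (originally-T cells now '.'): 22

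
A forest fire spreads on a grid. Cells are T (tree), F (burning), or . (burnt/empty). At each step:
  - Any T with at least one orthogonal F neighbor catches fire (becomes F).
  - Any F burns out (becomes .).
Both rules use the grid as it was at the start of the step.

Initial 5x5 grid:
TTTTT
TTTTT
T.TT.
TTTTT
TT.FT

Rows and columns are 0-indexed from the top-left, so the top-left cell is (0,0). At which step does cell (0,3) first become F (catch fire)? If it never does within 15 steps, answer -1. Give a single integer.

Step 1: cell (0,3)='T' (+2 fires, +1 burnt)
Step 2: cell (0,3)='T' (+3 fires, +2 burnt)
Step 3: cell (0,3)='T' (+3 fires, +3 burnt)
Step 4: cell (0,3)='F' (+5 fires, +3 burnt)
  -> target ignites at step 4
Step 5: cell (0,3)='.' (+5 fires, +5 burnt)
Step 6: cell (0,3)='.' (+2 fires, +5 burnt)
Step 7: cell (0,3)='.' (+1 fires, +2 burnt)
Step 8: cell (0,3)='.' (+0 fires, +1 burnt)
  fire out at step 8

4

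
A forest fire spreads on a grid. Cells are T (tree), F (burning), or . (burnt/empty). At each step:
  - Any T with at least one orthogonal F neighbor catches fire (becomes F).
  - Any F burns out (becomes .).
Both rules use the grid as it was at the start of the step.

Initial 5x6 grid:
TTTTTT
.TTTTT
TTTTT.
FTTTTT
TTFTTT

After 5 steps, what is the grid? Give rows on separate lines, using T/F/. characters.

Step 1: 6 trees catch fire, 2 burn out
  TTTTTT
  .TTTTT
  FTTTT.
  .FFTTT
  FF.FTT
Step 2: 4 trees catch fire, 6 burn out
  TTTTTT
  .TTTTT
  .FFTT.
  ...FTT
  ....FT
Step 3: 5 trees catch fire, 4 burn out
  TTTTTT
  .FFTTT
  ...FT.
  ....FT
  .....F
Step 4: 5 trees catch fire, 5 burn out
  TFFTTT
  ...FTT
  ....F.
  .....F
  ......
Step 5: 3 trees catch fire, 5 burn out
  F..FTT
  ....FT
  ......
  ......
  ......

F..FTT
....FT
......
......
......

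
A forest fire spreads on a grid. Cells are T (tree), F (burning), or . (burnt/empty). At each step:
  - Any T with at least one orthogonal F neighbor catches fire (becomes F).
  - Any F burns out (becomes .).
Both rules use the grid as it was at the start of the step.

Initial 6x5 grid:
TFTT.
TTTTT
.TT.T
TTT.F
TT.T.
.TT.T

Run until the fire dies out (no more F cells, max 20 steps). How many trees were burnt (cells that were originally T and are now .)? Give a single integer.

Answer: 18

Derivation:
Step 1: +4 fires, +2 burnt (F count now 4)
Step 2: +5 fires, +4 burnt (F count now 5)
Step 3: +3 fires, +5 burnt (F count now 3)
Step 4: +3 fires, +3 burnt (F count now 3)
Step 5: +2 fires, +3 burnt (F count now 2)
Step 6: +1 fires, +2 burnt (F count now 1)
Step 7: +0 fires, +1 burnt (F count now 0)
Fire out after step 7
Initially T: 20, now '.': 28
Total burnt (originally-T cells now '.'): 18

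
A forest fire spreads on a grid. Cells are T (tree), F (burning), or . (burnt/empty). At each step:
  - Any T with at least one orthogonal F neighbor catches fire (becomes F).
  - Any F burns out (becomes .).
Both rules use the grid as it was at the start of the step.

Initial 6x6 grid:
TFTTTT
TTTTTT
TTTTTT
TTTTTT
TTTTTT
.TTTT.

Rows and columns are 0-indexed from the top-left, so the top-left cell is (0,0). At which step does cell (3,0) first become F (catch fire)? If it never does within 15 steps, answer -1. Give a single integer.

Step 1: cell (3,0)='T' (+3 fires, +1 burnt)
Step 2: cell (3,0)='T' (+4 fires, +3 burnt)
Step 3: cell (3,0)='T' (+5 fires, +4 burnt)
Step 4: cell (3,0)='F' (+6 fires, +5 burnt)
  -> target ignites at step 4
Step 5: cell (3,0)='.' (+6 fires, +6 burnt)
Step 6: cell (3,0)='.' (+4 fires, +6 burnt)
Step 7: cell (3,0)='.' (+3 fires, +4 burnt)
Step 8: cell (3,0)='.' (+2 fires, +3 burnt)
Step 9: cell (3,0)='.' (+0 fires, +2 burnt)
  fire out at step 9

4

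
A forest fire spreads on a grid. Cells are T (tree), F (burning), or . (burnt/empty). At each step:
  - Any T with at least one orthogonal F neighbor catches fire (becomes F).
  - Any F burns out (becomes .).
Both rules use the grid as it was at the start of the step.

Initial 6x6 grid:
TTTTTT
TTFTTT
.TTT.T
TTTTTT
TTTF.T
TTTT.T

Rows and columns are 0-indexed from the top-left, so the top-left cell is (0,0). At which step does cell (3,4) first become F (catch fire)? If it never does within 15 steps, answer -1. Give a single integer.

Step 1: cell (3,4)='T' (+7 fires, +2 burnt)
Step 2: cell (3,4)='F' (+10 fires, +7 burnt)
  -> target ignites at step 2
Step 3: cell (3,4)='.' (+7 fires, +10 burnt)
Step 4: cell (3,4)='.' (+5 fires, +7 burnt)
Step 5: cell (3,4)='.' (+1 fires, +5 burnt)
Step 6: cell (3,4)='.' (+0 fires, +1 burnt)
  fire out at step 6

2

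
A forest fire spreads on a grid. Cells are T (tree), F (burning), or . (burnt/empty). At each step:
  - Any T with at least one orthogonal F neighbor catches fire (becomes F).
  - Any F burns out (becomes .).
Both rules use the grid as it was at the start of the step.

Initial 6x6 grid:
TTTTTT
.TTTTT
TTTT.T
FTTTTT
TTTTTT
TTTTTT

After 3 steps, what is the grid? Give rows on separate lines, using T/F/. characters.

Step 1: 3 trees catch fire, 1 burn out
  TTTTTT
  .TTTTT
  FTTT.T
  .FTTTT
  FTTTTT
  TTTTTT
Step 2: 4 trees catch fire, 3 burn out
  TTTTTT
  .TTTTT
  .FTT.T
  ..FTTT
  .FTTTT
  FTTTTT
Step 3: 5 trees catch fire, 4 burn out
  TTTTTT
  .FTTTT
  ..FT.T
  ...FTT
  ..FTTT
  .FTTTT

TTTTTT
.FTTTT
..FT.T
...FTT
..FTTT
.FTTTT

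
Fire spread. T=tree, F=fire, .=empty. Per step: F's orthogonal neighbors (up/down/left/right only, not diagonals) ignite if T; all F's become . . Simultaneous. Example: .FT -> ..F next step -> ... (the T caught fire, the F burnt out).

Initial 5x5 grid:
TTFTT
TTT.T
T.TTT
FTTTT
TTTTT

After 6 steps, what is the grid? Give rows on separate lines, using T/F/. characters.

Step 1: 6 trees catch fire, 2 burn out
  TF.FT
  TTF.T
  F.TTT
  .FTTT
  FTTTT
Step 2: 7 trees catch fire, 6 burn out
  F...F
  FF..T
  ..FTT
  ..FTT
  .FTTT
Step 3: 4 trees catch fire, 7 burn out
  .....
  ....F
  ...FT
  ...FT
  ..FTT
Step 4: 3 trees catch fire, 4 burn out
  .....
  .....
  ....F
  ....F
  ...FT
Step 5: 1 trees catch fire, 3 burn out
  .....
  .....
  .....
  .....
  ....F
Step 6: 0 trees catch fire, 1 burn out
  .....
  .....
  .....
  .....
  .....

.....
.....
.....
.....
.....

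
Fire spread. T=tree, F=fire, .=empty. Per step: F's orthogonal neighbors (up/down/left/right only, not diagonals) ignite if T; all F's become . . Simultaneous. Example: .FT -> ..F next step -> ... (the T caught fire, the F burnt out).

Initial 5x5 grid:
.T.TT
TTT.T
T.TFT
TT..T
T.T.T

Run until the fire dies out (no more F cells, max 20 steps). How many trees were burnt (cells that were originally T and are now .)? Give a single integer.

Answer: 15

Derivation:
Step 1: +2 fires, +1 burnt (F count now 2)
Step 2: +3 fires, +2 burnt (F count now 3)
Step 3: +3 fires, +3 burnt (F count now 3)
Step 4: +3 fires, +3 burnt (F count now 3)
Step 5: +1 fires, +3 burnt (F count now 1)
Step 6: +1 fires, +1 burnt (F count now 1)
Step 7: +2 fires, +1 burnt (F count now 2)
Step 8: +0 fires, +2 burnt (F count now 0)
Fire out after step 8
Initially T: 16, now '.': 24
Total burnt (originally-T cells now '.'): 15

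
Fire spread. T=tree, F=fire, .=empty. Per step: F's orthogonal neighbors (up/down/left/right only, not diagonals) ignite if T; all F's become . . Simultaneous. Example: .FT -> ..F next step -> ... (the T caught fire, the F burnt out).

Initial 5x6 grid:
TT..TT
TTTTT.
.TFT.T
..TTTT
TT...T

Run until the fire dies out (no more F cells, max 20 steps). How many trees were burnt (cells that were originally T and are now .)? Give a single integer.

Answer: 17

Derivation:
Step 1: +4 fires, +1 burnt (F count now 4)
Step 2: +3 fires, +4 burnt (F count now 3)
Step 3: +4 fires, +3 burnt (F count now 4)
Step 4: +3 fires, +4 burnt (F count now 3)
Step 5: +3 fires, +3 burnt (F count now 3)
Step 6: +0 fires, +3 burnt (F count now 0)
Fire out after step 6
Initially T: 19, now '.': 28
Total burnt (originally-T cells now '.'): 17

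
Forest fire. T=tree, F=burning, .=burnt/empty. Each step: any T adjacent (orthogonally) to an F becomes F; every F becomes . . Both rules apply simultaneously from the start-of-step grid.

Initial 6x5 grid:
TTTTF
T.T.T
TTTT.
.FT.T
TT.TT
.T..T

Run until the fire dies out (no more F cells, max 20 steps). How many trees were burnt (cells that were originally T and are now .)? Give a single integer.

Step 1: +5 fires, +2 burnt (F count now 5)
Step 2: +5 fires, +5 burnt (F count now 5)
Step 3: +4 fires, +5 burnt (F count now 4)
Step 4: +1 fires, +4 burnt (F count now 1)
Step 5: +0 fires, +1 burnt (F count now 0)
Fire out after step 5
Initially T: 19, now '.': 26
Total burnt (originally-T cells now '.'): 15

Answer: 15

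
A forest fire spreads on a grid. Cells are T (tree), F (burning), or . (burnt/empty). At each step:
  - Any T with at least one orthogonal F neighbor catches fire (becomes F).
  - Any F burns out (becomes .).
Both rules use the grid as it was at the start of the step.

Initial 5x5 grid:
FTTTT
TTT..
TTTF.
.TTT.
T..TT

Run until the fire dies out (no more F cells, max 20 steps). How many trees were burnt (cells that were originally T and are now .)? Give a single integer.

Step 1: +4 fires, +2 burnt (F count now 4)
Step 2: +7 fires, +4 burnt (F count now 7)
Step 3: +3 fires, +7 burnt (F count now 3)
Step 4: +1 fires, +3 burnt (F count now 1)
Step 5: +0 fires, +1 burnt (F count now 0)
Fire out after step 5
Initially T: 16, now '.': 24
Total burnt (originally-T cells now '.'): 15

Answer: 15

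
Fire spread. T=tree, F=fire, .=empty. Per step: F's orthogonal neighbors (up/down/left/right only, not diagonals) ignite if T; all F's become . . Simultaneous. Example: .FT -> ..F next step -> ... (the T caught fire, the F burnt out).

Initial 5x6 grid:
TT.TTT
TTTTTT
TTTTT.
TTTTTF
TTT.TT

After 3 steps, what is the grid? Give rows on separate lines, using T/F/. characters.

Step 1: 2 trees catch fire, 1 burn out
  TT.TTT
  TTTTTT
  TTTTT.
  TTTTF.
  TTT.TF
Step 2: 3 trees catch fire, 2 burn out
  TT.TTT
  TTTTTT
  TTTTF.
  TTTF..
  TTT.F.
Step 3: 3 trees catch fire, 3 burn out
  TT.TTT
  TTTTFT
  TTTF..
  TTF...
  TTT...

TT.TTT
TTTTFT
TTTF..
TTF...
TTT...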